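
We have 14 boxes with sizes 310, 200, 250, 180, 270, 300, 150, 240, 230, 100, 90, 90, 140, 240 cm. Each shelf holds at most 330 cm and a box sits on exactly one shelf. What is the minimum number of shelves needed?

10

Total = 310 + 300 + 270 + 250 + 240 + 240 + 230 + 200 + 180 + 150 + 140 + 100 + 90 + 90 = 2790 cm.
Lower bound: ⌈2790/330⌉ = 9 shelves.
A packing using 10 shelves:
  shelf 1: 310 = 310
  shelf 2: 300 = 300
  shelf 3: 270 = 270
  shelf 4: 250 = 250
  shelf 5: 240 + 90 = 330
  shelf 6: 240 + 90 = 330
  shelf 7: 230 + 100 = 330
  shelf 8: 200 = 200
  shelf 9: 180 + 150 = 330
  shelf 10: 140 = 140
No arrangement into 9 shelves stays within capacity, so 10 is optimal.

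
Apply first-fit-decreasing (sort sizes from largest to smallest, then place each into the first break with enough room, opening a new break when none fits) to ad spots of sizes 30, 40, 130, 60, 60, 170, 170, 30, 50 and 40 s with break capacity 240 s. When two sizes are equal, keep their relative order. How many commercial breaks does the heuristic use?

Sorted descending: 170, 170, 130, 60, 60, 50, 40, 40, 30, 30.
  170 → break 1 (new)  [load 170/240]
  170 → break 2 (new)  [load 170/240]
  130 → break 3 (new)  [load 130/240]
  60 → break 1  [load 230/240]
  60 → break 2  [load 230/240]
  50 → break 3  [load 180/240]
  40 → break 3  [load 220/240]
  40 → break 4 (new)  [load 40/240]
  30 → break 4  [load 70/240]
  30 → break 4  [load 100/240]
4 commercial breaks opened.

4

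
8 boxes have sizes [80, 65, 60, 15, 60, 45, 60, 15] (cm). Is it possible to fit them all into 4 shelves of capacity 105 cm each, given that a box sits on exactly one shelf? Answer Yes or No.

Total = 400 cm; ⌈400/105⌉ = 4.
5 boxes each exceed half the capacity and cannot share a shelf, forcing at least 5 shelves.
At least 5 shelves are required, but only 4 are allowed.

No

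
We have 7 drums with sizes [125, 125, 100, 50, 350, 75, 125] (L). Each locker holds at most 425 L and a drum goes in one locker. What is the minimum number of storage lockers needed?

Total = 350 + 125 + 125 + 125 + 100 + 75 + 50 = 950 L.
Lower bound: ⌈950/425⌉ = 3 storage lockers.
A packing using 3 storage lockers:
  locker 1: 350 + 75 = 425
  locker 2: 125 + 125 + 125 + 50 = 425
  locker 3: 100 = 100
This matches the lower bound, so 3 is optimal.

3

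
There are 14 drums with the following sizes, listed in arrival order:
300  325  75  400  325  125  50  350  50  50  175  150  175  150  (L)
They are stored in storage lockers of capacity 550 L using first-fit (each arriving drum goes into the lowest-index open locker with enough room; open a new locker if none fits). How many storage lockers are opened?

  300 → locker 1 (new)  [load 300/550]
  325 → locker 2 (new)  [load 325/550]
  75 → locker 1  [load 375/550]
  400 → locker 3 (new)  [load 400/550]
  325 → locker 4 (new)  [load 325/550]
  125 → locker 1  [load 500/550]
  50 → locker 1  [load 550/550]
  350 → locker 5 (new)  [load 350/550]
  50 → locker 2  [load 375/550]
  50 → locker 2  [load 425/550]
  175 → locker 4  [load 500/550]
  150 → locker 3  [load 550/550]
  175 → locker 5  [load 525/550]
  150 → locker 6 (new)  [load 150/550]
6 storage lockers opened.

6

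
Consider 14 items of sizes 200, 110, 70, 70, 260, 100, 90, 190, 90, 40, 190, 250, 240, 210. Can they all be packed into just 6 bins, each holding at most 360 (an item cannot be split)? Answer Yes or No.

Total = 2110; ⌈2110/360⌉ = 6.
7 items each exceed half the capacity and cannot share a bin, forcing at least 7 bins.
At least 7 bins are required, but only 6 are allowed.

No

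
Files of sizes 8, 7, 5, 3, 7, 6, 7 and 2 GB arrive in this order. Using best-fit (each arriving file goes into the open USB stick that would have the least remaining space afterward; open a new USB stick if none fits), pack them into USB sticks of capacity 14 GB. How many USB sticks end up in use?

  8 → USB stick 1 (new)  [load 8/14]
  7 → USB stick 2 (new)  [load 7/14]
  5 → USB stick 1  [load 13/14]
  3 → USB stick 2  [load 10/14]
  7 → USB stick 3 (new)  [load 7/14]
  6 → USB stick 3  [load 13/14]
  7 → USB stick 4 (new)  [load 7/14]
  2 → USB stick 2  [load 12/14]
4 USB sticks opened.

4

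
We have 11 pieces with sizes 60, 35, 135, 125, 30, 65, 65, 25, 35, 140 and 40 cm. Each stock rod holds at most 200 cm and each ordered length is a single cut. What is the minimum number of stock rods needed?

4

Total = 140 + 135 + 125 + 65 + 65 + 60 + 40 + 35 + 35 + 30 + 25 = 755 cm.
Lower bound: ⌈755/200⌉ = 4 stock rods.
A packing using 4 stock rods:
  stock rod 1: 140 + 60 = 200
  stock rod 2: 135 + 65 = 200
  stock rod 3: 125 + 65 = 190
  stock rod 4: 40 + 35 + 35 + 30 + 25 = 165
This matches the lower bound, so 4 is optimal.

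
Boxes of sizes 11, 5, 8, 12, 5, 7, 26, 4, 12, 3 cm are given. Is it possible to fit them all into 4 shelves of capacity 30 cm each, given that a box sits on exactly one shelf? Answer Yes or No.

A valid assignment using 4 shelves:
  shelf 1: 26 + 4 = 30
  shelf 2: 12 + 12 + 5 = 29
  shelf 3: 11 + 8 + 7 + 3 = 29
  shelf 4: 5 = 5
Every load is within 30 cm, so 4 shelves suffice.

Yes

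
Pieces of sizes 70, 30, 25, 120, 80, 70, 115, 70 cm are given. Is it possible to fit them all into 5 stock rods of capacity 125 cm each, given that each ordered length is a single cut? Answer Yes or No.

No

Total = 580 cm; ⌈580/125⌉ = 5.
6 pieces each exceed half the capacity and cannot share a stock rod, forcing at least 6 stock rods.
At least 6 stock rods are required, but only 5 are allowed.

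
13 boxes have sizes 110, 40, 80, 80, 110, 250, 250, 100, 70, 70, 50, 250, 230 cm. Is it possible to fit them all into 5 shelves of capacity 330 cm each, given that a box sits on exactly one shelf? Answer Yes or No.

No

Total = 1690 cm; ⌈1690/330⌉ = 6.
At least 6 shelves are required, but only 5 are allowed.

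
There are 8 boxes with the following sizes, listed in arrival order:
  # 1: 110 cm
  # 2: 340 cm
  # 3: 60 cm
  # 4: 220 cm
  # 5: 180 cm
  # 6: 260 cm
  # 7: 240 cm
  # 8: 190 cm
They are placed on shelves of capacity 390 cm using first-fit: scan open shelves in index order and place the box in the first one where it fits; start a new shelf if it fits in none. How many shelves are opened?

5

  110 → shelf 1 (new)  [load 110/390]
  340 → shelf 2 (new)  [load 340/390]
  60 → shelf 1  [load 170/390]
  220 → shelf 1  [load 390/390]
  180 → shelf 3 (new)  [load 180/390]
  260 → shelf 4 (new)  [load 260/390]
  240 → shelf 5 (new)  [load 240/390]
  190 → shelf 3  [load 370/390]
5 shelves opened.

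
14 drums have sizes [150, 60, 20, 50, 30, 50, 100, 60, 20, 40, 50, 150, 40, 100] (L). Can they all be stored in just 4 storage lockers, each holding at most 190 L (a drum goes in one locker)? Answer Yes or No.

Total = 920 L; ⌈920/190⌉ = 5.
At least 5 storage lockers are required, but only 4 are allowed.

No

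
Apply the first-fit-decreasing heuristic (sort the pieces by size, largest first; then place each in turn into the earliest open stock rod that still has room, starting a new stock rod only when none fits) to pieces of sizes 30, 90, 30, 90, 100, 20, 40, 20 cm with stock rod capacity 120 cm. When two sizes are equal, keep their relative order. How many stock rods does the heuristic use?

4

Sorted descending: 100, 90, 90, 40, 30, 30, 20, 20.
  100 → stock rod 1 (new)  [load 100/120]
  90 → stock rod 2 (new)  [load 90/120]
  90 → stock rod 3 (new)  [load 90/120]
  40 → stock rod 4 (new)  [load 40/120]
  30 → stock rod 2  [load 120/120]
  30 → stock rod 3  [load 120/120]
  20 → stock rod 1  [load 120/120]
  20 → stock rod 4  [load 60/120]
4 stock rods opened.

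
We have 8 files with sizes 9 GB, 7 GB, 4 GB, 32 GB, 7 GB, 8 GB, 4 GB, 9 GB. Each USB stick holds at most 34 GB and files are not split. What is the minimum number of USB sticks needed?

3

Total = 32 + 9 + 9 + 8 + 7 + 7 + 4 + 4 = 80 GB.
Lower bound: ⌈80/34⌉ = 3 USB sticks.
A packing using 3 USB sticks:
  USB stick 1: 32 = 32
  USB stick 2: 9 + 9 + 8 + 7 = 33
  USB stick 3: 7 + 4 + 4 = 15
This matches the lower bound, so 3 is optimal.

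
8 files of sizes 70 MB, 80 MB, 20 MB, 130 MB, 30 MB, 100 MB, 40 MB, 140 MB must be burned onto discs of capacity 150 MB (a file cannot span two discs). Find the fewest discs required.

5

Total = 140 + 130 + 100 + 80 + 70 + 40 + 30 + 20 = 610 MB.
Lower bound: ⌈610/150⌉ = 5 discs.
A packing using 5 discs:
  disc 1: 140 = 140
  disc 2: 130 + 20 = 150
  disc 3: 100 + 40 = 140
  disc 4: 80 + 70 = 150
  disc 5: 30 = 30
This matches the lower bound, so 5 is optimal.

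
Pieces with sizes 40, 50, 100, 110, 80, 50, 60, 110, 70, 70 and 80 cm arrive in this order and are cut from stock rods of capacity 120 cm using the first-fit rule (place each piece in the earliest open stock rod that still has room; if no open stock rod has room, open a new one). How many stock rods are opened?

  40 → stock rod 1 (new)  [load 40/120]
  50 → stock rod 1  [load 90/120]
  100 → stock rod 2 (new)  [load 100/120]
  110 → stock rod 3 (new)  [load 110/120]
  80 → stock rod 4 (new)  [load 80/120]
  50 → stock rod 5 (new)  [load 50/120]
  60 → stock rod 5  [load 110/120]
  110 → stock rod 6 (new)  [load 110/120]
  70 → stock rod 7 (new)  [load 70/120]
  70 → stock rod 8 (new)  [load 70/120]
  80 → stock rod 9 (new)  [load 80/120]
9 stock rods opened.

9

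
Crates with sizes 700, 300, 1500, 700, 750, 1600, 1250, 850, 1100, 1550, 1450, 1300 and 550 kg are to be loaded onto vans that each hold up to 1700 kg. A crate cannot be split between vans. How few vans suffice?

Total = 1600 + 1550 + 1500 + 1450 + 1300 + 1250 + 1100 + 850 + 750 + 700 + 700 + 550 + 300 = 13600 kg.
Lower bound: ⌈13600/1700⌉ = 8 vans.
A packing using 9 vans:
  van 1: 1600 = 1600
  van 2: 1550 = 1550
  van 3: 1500 = 1500
  van 4: 1450 = 1450
  van 5: 1300 + 300 = 1600
  van 6: 1250 = 1250
  van 7: 1100 + 550 = 1650
  van 8: 850 + 750 = 1600
  van 9: 700 + 700 = 1400
No arrangement into 8 vans stays within capacity, so 9 is optimal.

9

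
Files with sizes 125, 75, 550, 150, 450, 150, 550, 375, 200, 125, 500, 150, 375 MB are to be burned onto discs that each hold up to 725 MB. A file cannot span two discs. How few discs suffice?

Total = 550 + 550 + 500 + 450 + 375 + 375 + 200 + 150 + 150 + 150 + 125 + 125 + 75 = 3775 MB.
Lower bound: ⌈3775/725⌉ = 6 discs.
A packing using 6 discs:
  disc 1: 550 + 150 = 700
  disc 2: 550 + 150 = 700
  disc 3: 500 + 200 = 700
  disc 4: 450 + 150 + 125 = 725
  disc 5: 375 + 125 + 75 = 575
  disc 6: 375 = 375
This matches the lower bound, so 6 is optimal.

6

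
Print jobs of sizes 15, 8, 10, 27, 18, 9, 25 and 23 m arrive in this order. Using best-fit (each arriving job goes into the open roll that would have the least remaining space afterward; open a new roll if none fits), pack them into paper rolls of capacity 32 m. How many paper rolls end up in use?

  15 → roll 1 (new)  [load 15/32]
  8 → roll 1  [load 23/32]
  10 → roll 2 (new)  [load 10/32]
  27 → roll 3 (new)  [load 27/32]
  18 → roll 2  [load 28/32]
  9 → roll 1  [load 32/32]
  25 → roll 4 (new)  [load 25/32]
  23 → roll 5 (new)  [load 23/32]
5 paper rolls opened.

5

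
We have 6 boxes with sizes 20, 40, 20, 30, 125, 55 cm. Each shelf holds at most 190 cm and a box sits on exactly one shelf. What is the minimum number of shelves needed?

2

Total = 125 + 55 + 40 + 30 + 20 + 20 = 290 cm.
Lower bound: ⌈290/190⌉ = 2 shelves.
A packing using 2 shelves:
  shelf 1: 125 + 55 = 180
  shelf 2: 40 + 30 + 20 + 20 = 110
This matches the lower bound, so 2 is optimal.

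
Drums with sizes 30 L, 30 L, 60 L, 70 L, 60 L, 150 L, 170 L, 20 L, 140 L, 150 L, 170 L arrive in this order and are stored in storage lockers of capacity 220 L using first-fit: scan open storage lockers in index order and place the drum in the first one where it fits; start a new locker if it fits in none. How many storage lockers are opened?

  30 → locker 1 (new)  [load 30/220]
  30 → locker 1  [load 60/220]
  60 → locker 1  [load 120/220]
  70 → locker 1  [load 190/220]
  60 → locker 2 (new)  [load 60/220]
  150 → locker 2  [load 210/220]
  170 → locker 3 (new)  [load 170/220]
  20 → locker 1  [load 210/220]
  140 → locker 4 (new)  [load 140/220]
  150 → locker 5 (new)  [load 150/220]
  170 → locker 6 (new)  [load 170/220]
6 storage lockers opened.

6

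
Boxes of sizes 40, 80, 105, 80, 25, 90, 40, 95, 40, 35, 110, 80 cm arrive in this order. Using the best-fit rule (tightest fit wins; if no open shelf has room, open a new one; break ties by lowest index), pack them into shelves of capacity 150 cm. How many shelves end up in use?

  40 → shelf 1 (new)  [load 40/150]
  80 → shelf 1  [load 120/150]
  105 → shelf 2 (new)  [load 105/150]
  80 → shelf 3 (new)  [load 80/150]
  25 → shelf 1  [load 145/150]
  90 → shelf 4 (new)  [load 90/150]
  40 → shelf 2  [load 145/150]
  95 → shelf 5 (new)  [load 95/150]
  40 → shelf 5  [load 135/150]
  35 → shelf 4  [load 125/150]
  110 → shelf 6 (new)  [load 110/150]
  80 → shelf 7 (new)  [load 80/150]
7 shelves opened.

7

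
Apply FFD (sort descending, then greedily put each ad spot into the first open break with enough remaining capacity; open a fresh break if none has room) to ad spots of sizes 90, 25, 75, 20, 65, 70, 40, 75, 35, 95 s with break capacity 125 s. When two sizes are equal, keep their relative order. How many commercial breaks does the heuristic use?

Sorted descending: 95, 90, 75, 75, 70, 65, 40, 35, 25, 20.
  95 → break 1 (new)  [load 95/125]
  90 → break 2 (new)  [load 90/125]
  75 → break 3 (new)  [load 75/125]
  75 → break 4 (new)  [load 75/125]
  70 → break 5 (new)  [load 70/125]
  65 → break 6 (new)  [load 65/125]
  40 → break 3  [load 115/125]
  35 → break 2  [load 125/125]
  25 → break 1  [load 120/125]
  20 → break 4  [load 95/125]
6 commercial breaks opened.

6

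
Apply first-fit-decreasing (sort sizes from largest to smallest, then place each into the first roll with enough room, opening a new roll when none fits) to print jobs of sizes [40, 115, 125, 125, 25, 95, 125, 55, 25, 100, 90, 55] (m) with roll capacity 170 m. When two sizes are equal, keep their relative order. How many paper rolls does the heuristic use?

Sorted descending: 125, 125, 125, 115, 100, 95, 90, 55, 55, 40, 25, 25.
  125 → roll 1 (new)  [load 125/170]
  125 → roll 2 (new)  [load 125/170]
  125 → roll 3 (new)  [load 125/170]
  115 → roll 4 (new)  [load 115/170]
  100 → roll 5 (new)  [load 100/170]
  95 → roll 6 (new)  [load 95/170]
  90 → roll 7 (new)  [load 90/170]
  55 → roll 4  [load 170/170]
  55 → roll 5  [load 155/170]
  40 → roll 1  [load 165/170]
  25 → roll 2  [load 150/170]
  25 → roll 3  [load 150/170]
7 paper rolls opened.

7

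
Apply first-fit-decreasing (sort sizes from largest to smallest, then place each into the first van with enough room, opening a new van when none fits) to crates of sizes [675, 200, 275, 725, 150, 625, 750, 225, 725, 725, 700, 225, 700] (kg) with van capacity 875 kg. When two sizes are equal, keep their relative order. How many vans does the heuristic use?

Sorted descending: 750, 725, 725, 725, 700, 700, 675, 625, 275, 225, 225, 200, 150.
  750 → van 1 (new)  [load 750/875]
  725 → van 2 (new)  [load 725/875]
  725 → van 3 (new)  [load 725/875]
  725 → van 4 (new)  [load 725/875]
  700 → van 5 (new)  [load 700/875]
  700 → van 6 (new)  [load 700/875]
  675 → van 7 (new)  [load 675/875]
  625 → van 8 (new)  [load 625/875]
  275 → van 9 (new)  [load 275/875]
  225 → van 8  [load 850/875]
  225 → van 9  [load 500/875]
  200 → van 7  [load 875/875]
  150 → van 2  [load 875/875]
9 vans opened.

9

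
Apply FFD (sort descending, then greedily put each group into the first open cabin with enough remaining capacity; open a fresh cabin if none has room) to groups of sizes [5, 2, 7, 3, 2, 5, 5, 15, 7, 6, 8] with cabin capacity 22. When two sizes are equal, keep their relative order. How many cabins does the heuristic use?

Sorted descending: 15, 8, 7, 7, 6, 5, 5, 5, 3, 2, 2.
  15 → cabin 1 (new)  [load 15/22]
  8 → cabin 2 (new)  [load 8/22]
  7 → cabin 1  [load 22/22]
  7 → cabin 2  [load 15/22]
  6 → cabin 2  [load 21/22]
  5 → cabin 3 (new)  [load 5/22]
  5 → cabin 3  [load 10/22]
  5 → cabin 3  [load 15/22]
  3 → cabin 3  [load 18/22]
  2 → cabin 3  [load 20/22]
  2 → cabin 3  [load 22/22]
3 cabins opened.

3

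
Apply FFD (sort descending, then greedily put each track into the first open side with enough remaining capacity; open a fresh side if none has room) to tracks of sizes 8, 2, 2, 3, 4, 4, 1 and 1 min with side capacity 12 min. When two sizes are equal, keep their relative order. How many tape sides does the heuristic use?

3

Sorted descending: 8, 4, 4, 3, 2, 2, 1, 1.
  8 → side 1 (new)  [load 8/12]
  4 → side 1  [load 12/12]
  4 → side 2 (new)  [load 4/12]
  3 → side 2  [load 7/12]
  2 → side 2  [load 9/12]
  2 → side 2  [load 11/12]
  1 → side 2  [load 12/12]
  1 → side 3 (new)  [load 1/12]
3 tape sides opened.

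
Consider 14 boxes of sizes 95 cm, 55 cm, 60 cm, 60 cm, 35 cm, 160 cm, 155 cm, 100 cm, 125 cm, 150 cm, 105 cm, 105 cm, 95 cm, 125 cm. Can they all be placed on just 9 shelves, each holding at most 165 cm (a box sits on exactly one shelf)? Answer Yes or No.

Total = 1425 cm; ⌈1425/165⌉ = 9.
10 boxes each exceed half the capacity and cannot share a shelf, forcing at least 10 shelves.
At least 10 shelves are required, but only 9 are allowed.

No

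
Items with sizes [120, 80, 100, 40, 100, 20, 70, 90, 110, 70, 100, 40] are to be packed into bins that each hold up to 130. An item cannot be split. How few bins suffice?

9

Total = 120 + 110 + 100 + 100 + 100 + 90 + 80 + 70 + 70 + 40 + 40 + 20 = 940.
Lower bound: ⌈940/130⌉ = 8 bins.
Also, 9 items each exceed 65, and no two of those can share a bin, so at least 9 bins are needed.
A packing using 9 bins:
  bin 1: 120 = 120
  bin 2: 110 + 20 = 130
  bin 3: 100 = 100
  bin 4: 100 = 100
  bin 5: 100 = 100
  bin 6: 90 + 40 = 130
  bin 7: 80 + 40 = 120
  bin 8: 70 = 70
  bin 9: 70 = 70
This matches the lower bound, so 9 is optimal.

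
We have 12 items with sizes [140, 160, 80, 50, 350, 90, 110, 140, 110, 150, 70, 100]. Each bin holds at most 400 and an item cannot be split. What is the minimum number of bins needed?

Total = 350 + 160 + 150 + 140 + 140 + 110 + 110 + 100 + 90 + 80 + 70 + 50 = 1550.
Lower bound: ⌈1550/400⌉ = 4 bins.
A packing using 4 bins:
  bin 1: 350 + 50 = 400
  bin 2: 160 + 150 + 90 = 400
  bin 3: 140 + 140 + 110 = 390
  bin 4: 110 + 100 + 80 + 70 = 360
This matches the lower bound, so 4 is optimal.

4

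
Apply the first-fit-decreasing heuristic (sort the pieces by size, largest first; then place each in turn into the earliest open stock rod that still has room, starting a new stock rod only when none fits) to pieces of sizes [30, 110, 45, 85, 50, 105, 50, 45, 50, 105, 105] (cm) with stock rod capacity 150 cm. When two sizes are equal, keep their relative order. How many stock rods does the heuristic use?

Sorted descending: 110, 105, 105, 105, 85, 50, 50, 50, 45, 45, 30.
  110 → stock rod 1 (new)  [load 110/150]
  105 → stock rod 2 (new)  [load 105/150]
  105 → stock rod 3 (new)  [load 105/150]
  105 → stock rod 4 (new)  [load 105/150]
  85 → stock rod 5 (new)  [load 85/150]
  50 → stock rod 5  [load 135/150]
  50 → stock rod 6 (new)  [load 50/150]
  50 → stock rod 6  [load 100/150]
  45 → stock rod 2  [load 150/150]
  45 → stock rod 3  [load 150/150]
  30 → stock rod 1  [load 140/150]
6 stock rods opened.

6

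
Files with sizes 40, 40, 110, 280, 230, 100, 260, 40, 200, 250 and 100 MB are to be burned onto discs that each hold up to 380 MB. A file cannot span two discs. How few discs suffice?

5

Total = 280 + 260 + 250 + 230 + 200 + 110 + 100 + 100 + 40 + 40 + 40 = 1650 MB.
Lower bound: ⌈1650/380⌉ = 5 discs.
A packing using 5 discs:
  disc 1: 280 + 100 = 380
  disc 2: 260 + 110 = 370
  disc 3: 250 + 100 = 350
  disc 4: 230 + 40 + 40 + 40 = 350
  disc 5: 200 = 200
This matches the lower bound, so 5 is optimal.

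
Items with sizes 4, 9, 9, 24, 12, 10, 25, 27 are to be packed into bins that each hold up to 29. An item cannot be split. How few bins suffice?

5

Total = 27 + 25 + 24 + 12 + 10 + 9 + 9 + 4 = 120.
Lower bound: ⌈120/29⌉ = 5 bins.
A packing using 5 bins:
  bin 1: 27 = 27
  bin 2: 25 + 4 = 29
  bin 3: 24 = 24
  bin 4: 12 + 10 = 22
  bin 5: 9 + 9 = 18
This matches the lower bound, so 5 is optimal.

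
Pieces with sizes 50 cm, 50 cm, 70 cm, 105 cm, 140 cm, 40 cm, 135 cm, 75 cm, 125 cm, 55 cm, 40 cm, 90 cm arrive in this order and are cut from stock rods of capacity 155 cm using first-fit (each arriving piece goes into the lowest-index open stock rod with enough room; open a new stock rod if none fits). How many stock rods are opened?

7

  50 → stock rod 1 (new)  [load 50/155]
  50 → stock rod 1  [load 100/155]
  70 → stock rod 2 (new)  [load 70/155]
  105 → stock rod 3 (new)  [load 105/155]
  140 → stock rod 4 (new)  [load 140/155]
  40 → stock rod 1  [load 140/155]
  135 → stock rod 5 (new)  [load 135/155]
  75 → stock rod 2  [load 145/155]
  125 → stock rod 6 (new)  [load 125/155]
  55 → stock rod 7 (new)  [load 55/155]
  40 → stock rod 3  [load 145/155]
  90 → stock rod 7  [load 145/155]
7 stock rods opened.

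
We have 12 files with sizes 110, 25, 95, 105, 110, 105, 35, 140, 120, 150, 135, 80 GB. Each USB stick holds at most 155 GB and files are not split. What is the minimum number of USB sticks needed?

10

Total = 150 + 140 + 135 + 120 + 110 + 110 + 105 + 105 + 95 + 80 + 35 + 25 = 1210 GB.
Lower bound: ⌈1210/155⌉ = 8 USB sticks.
Also, 10 files each exceed 155/2 GB, and no two of those can share a USB stick, so at least 10 USB sticks are needed.
A packing using 10 USB sticks:
  USB stick 1: 150 = 150
  USB stick 2: 140 = 140
  USB stick 3: 135 = 135
  USB stick 4: 120 + 35 = 155
  USB stick 5: 110 + 25 = 135
  USB stick 6: 110 = 110
  USB stick 7: 105 = 105
  USB stick 8: 105 = 105
  USB stick 9: 95 = 95
  USB stick 10: 80 = 80
This matches the lower bound, so 10 is optimal.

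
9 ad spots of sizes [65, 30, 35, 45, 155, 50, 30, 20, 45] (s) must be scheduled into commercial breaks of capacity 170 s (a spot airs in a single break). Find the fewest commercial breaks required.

3

Total = 155 + 65 + 50 + 45 + 45 + 35 + 30 + 30 + 20 = 475 s.
Lower bound: ⌈475/170⌉ = 3 commercial breaks.
A packing using 3 commercial breaks:
  break 1: 155 = 155
  break 2: 65 + 50 + 45 = 160
  break 3: 45 + 35 + 30 + 30 + 20 = 160
This matches the lower bound, so 3 is optimal.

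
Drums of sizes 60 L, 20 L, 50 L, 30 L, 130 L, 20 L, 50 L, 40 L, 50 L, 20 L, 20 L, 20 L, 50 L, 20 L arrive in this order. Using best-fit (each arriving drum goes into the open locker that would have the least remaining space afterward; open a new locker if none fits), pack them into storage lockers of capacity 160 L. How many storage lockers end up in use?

  60 → locker 1 (new)  [load 60/160]
  20 → locker 1  [load 80/160]
  50 → locker 1  [load 130/160]
  30 → locker 1  [load 160/160]
  130 → locker 2 (new)  [load 130/160]
  20 → locker 2  [load 150/160]
  50 → locker 3 (new)  [load 50/160]
  40 → locker 3  [load 90/160]
  50 → locker 3  [load 140/160]
  20 → locker 3  [load 160/160]
  20 → locker 4 (new)  [load 20/160]
  20 → locker 4  [load 40/160]
  50 → locker 4  [load 90/160]
  20 → locker 4  [load 110/160]
4 storage lockers opened.

4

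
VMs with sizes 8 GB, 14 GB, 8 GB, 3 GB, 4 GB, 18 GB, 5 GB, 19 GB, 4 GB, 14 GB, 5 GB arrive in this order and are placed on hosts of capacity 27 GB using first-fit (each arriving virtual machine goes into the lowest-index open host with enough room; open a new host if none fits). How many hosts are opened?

5

  8 → host 1 (new)  [load 8/27]
  14 → host 1  [load 22/27]
  8 → host 2 (new)  [load 8/27]
  3 → host 1  [load 25/27]
  4 → host 2  [load 12/27]
  18 → host 3 (new)  [load 18/27]
  5 → host 2  [load 17/27]
  19 → host 4 (new)  [load 19/27]
  4 → host 2  [load 21/27]
  14 → host 5 (new)  [load 14/27]
  5 → host 2  [load 26/27]
5 hosts opened.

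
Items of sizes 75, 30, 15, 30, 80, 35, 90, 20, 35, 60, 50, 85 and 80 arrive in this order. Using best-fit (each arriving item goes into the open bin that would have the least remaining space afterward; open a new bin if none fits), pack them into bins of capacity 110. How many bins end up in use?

  75 → bin 1 (new)  [load 75/110]
  30 → bin 1  [load 105/110]
  15 → bin 2 (new)  [load 15/110]
  30 → bin 2  [load 45/110]
  80 → bin 3 (new)  [load 80/110]
  35 → bin 2  [load 80/110]
  90 → bin 4 (new)  [load 90/110]
  20 → bin 4  [load 110/110]
  35 → bin 5 (new)  [load 35/110]
  60 → bin 5  [load 95/110]
  50 → bin 6 (new)  [load 50/110]
  85 → bin 7 (new)  [load 85/110]
  80 → bin 8 (new)  [load 80/110]
8 bins opened.

8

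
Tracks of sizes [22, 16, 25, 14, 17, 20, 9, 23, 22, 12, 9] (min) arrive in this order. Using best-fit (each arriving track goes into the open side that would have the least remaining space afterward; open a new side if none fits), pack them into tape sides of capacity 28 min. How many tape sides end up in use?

  22 → side 1 (new)  [load 22/28]
  16 → side 2 (new)  [load 16/28]
  25 → side 3 (new)  [load 25/28]
  14 → side 4 (new)  [load 14/28]
  17 → side 5 (new)  [load 17/28]
  20 → side 6 (new)  [load 20/28]
  9 → side 5  [load 26/28]
  23 → side 7 (new)  [load 23/28]
  22 → side 8 (new)  [load 22/28]
  12 → side 2  [load 28/28]
  9 → side 4  [load 23/28]
8 tape sides opened.

8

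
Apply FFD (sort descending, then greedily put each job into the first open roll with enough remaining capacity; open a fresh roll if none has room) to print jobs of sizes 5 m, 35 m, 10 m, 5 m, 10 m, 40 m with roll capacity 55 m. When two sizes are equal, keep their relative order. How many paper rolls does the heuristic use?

2

Sorted descending: 40, 35, 10, 10, 5, 5.
  40 → roll 1 (new)  [load 40/55]
  35 → roll 2 (new)  [load 35/55]
  10 → roll 1  [load 50/55]
  10 → roll 2  [load 45/55]
  5 → roll 1  [load 55/55]
  5 → roll 2  [load 50/55]
2 paper rolls opened.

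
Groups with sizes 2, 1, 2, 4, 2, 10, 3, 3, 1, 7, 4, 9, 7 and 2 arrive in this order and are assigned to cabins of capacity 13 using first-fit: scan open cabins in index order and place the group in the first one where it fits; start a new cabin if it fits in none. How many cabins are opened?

5

  2 → cabin 1 (new)  [load 2/13]
  1 → cabin 1  [load 3/13]
  2 → cabin 1  [load 5/13]
  4 → cabin 1  [load 9/13]
  2 → cabin 1  [load 11/13]
  10 → cabin 2 (new)  [load 10/13]
  3 → cabin 2  [load 13/13]
  3 → cabin 3 (new)  [load 3/13]
  1 → cabin 1  [load 12/13]
  7 → cabin 3  [load 10/13]
  4 → cabin 4 (new)  [load 4/13]
  9 → cabin 4  [load 13/13]
  7 → cabin 5 (new)  [load 7/13]
  2 → cabin 3  [load 12/13]
5 cabins opened.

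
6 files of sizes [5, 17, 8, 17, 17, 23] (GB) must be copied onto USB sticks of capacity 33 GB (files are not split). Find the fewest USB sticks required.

Total = 23 + 17 + 17 + 17 + 8 + 5 = 87 GB.
Lower bound: ⌈87/33⌉ = 3 USB sticks.
Also, 4 files each exceed 33/2 GB, and no two of those can share a USB stick, so at least 4 USB sticks are needed.
A packing using 4 USB sticks:
  USB stick 1: 23 + 8 = 31
  USB stick 2: 17 + 5 = 22
  USB stick 3: 17 = 17
  USB stick 4: 17 = 17
This matches the lower bound, so 4 is optimal.

4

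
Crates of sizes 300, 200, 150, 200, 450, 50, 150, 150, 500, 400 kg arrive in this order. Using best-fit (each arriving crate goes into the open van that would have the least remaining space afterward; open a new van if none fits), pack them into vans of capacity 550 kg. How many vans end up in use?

5

  300 → van 1 (new)  [load 300/550]
  200 → van 1  [load 500/550]
  150 → van 2 (new)  [load 150/550]
  200 → van 2  [load 350/550]
  450 → van 3 (new)  [load 450/550]
  50 → van 1  [load 550/550]
  150 → van 2  [load 500/550]
  150 → van 4 (new)  [load 150/550]
  500 → van 5 (new)  [load 500/550]
  400 → van 4  [load 550/550]
5 vans opened.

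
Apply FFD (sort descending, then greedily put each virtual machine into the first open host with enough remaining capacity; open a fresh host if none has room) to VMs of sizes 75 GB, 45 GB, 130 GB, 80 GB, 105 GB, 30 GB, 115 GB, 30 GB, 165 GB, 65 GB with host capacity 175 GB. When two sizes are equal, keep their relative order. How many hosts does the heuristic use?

5

Sorted descending: 165, 130, 115, 105, 80, 75, 65, 45, 30, 30.
  165 → host 1 (new)  [load 165/175]
  130 → host 2 (new)  [load 130/175]
  115 → host 3 (new)  [load 115/175]
  105 → host 4 (new)  [load 105/175]
  80 → host 5 (new)  [load 80/175]
  75 → host 5  [load 155/175]
  65 → host 4  [load 170/175]
  45 → host 2  [load 175/175]
  30 → host 3  [load 145/175]
  30 → host 3  [load 175/175]
5 hosts opened.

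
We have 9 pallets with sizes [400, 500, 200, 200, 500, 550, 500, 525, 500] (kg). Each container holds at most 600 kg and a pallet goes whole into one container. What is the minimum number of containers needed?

8

Total = 550 + 525 + 500 + 500 + 500 + 500 + 400 + 200 + 200 = 3875 kg.
Lower bound: ⌈3875/600⌉ = 7 containers.
A packing using 8 containers:
  container 1: 550 = 550
  container 2: 525 = 525
  container 3: 500 = 500
  container 4: 500 = 500
  container 5: 500 = 500
  container 6: 500 = 500
  container 7: 400 + 200 = 600
  container 8: 200 = 200
No arrangement into 7 containers stays within capacity, so 8 is optimal.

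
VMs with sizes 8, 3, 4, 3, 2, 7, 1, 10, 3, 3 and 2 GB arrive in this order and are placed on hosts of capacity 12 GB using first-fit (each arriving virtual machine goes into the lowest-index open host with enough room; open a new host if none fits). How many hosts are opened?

  8 → host 1 (new)  [load 8/12]
  3 → host 1  [load 11/12]
  4 → host 2 (new)  [load 4/12]
  3 → host 2  [load 7/12]
  2 → host 2  [load 9/12]
  7 → host 3 (new)  [load 7/12]
  1 → host 1  [load 12/12]
  10 → host 4 (new)  [load 10/12]
  3 → host 2  [load 12/12]
  3 → host 3  [load 10/12]
  2 → host 3  [load 12/12]
4 hosts opened.

4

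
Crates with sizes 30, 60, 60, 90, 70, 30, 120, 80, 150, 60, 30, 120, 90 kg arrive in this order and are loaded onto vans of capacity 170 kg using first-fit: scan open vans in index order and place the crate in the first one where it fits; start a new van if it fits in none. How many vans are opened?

7

  30 → van 1 (new)  [load 30/170]
  60 → van 1  [load 90/170]
  60 → van 1  [load 150/170]
  90 → van 2 (new)  [load 90/170]
  70 → van 2  [load 160/170]
  30 → van 3 (new)  [load 30/170]
  120 → van 3  [load 150/170]
  80 → van 4 (new)  [load 80/170]
  150 → van 5 (new)  [load 150/170]
  60 → van 4  [load 140/170]
  30 → van 4  [load 170/170]
  120 → van 6 (new)  [load 120/170]
  90 → van 7 (new)  [load 90/170]
7 vans opened.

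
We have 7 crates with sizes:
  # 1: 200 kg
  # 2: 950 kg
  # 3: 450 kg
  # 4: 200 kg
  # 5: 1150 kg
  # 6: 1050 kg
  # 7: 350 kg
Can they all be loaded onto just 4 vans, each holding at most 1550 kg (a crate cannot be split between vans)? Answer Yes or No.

A valid assignment using 3 vans:
  van 1: 1150 + 350 = 1500
  van 2: 1050 + 450 = 1500
  van 3: 950 + 200 + 200 = 1350
That uses only 3 ≤ 4, so 4 vans are enough.

Yes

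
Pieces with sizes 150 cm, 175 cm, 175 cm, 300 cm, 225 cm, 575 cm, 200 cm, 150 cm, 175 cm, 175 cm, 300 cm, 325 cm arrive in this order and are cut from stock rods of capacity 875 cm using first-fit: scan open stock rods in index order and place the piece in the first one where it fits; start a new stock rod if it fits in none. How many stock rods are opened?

4

  150 → stock rod 1 (new)  [load 150/875]
  175 → stock rod 1  [load 325/875]
  175 → stock rod 1  [load 500/875]
  300 → stock rod 1  [load 800/875]
  225 → stock rod 2 (new)  [load 225/875]
  575 → stock rod 2  [load 800/875]
  200 → stock rod 3 (new)  [load 200/875]
  150 → stock rod 3  [load 350/875]
  175 → stock rod 3  [load 525/875]
  175 → stock rod 3  [load 700/875]
  300 → stock rod 4 (new)  [load 300/875]
  325 → stock rod 4  [load 625/875]
4 stock rods opened.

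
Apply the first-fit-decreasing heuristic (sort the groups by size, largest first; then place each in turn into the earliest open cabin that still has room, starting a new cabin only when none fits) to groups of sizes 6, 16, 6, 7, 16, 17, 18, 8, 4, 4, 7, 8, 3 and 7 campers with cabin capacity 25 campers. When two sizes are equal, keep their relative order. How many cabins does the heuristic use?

6

Sorted descending: 18, 17, 16, 16, 8, 8, 7, 7, 7, 6, 6, 4, 4, 3.
  18 → cabin 1 (new)  [load 18/25]
  17 → cabin 2 (new)  [load 17/25]
  16 → cabin 3 (new)  [load 16/25]
  16 → cabin 4 (new)  [load 16/25]
  8 → cabin 2  [load 25/25]
  8 → cabin 3  [load 24/25]
  7 → cabin 1  [load 25/25]
  7 → cabin 4  [load 23/25]
  7 → cabin 5 (new)  [load 7/25]
  6 → cabin 5  [load 13/25]
  6 → cabin 5  [load 19/25]
  4 → cabin 5  [load 23/25]
  4 → cabin 6 (new)  [load 4/25]
  3 → cabin 6  [load 7/25]
6 cabins opened.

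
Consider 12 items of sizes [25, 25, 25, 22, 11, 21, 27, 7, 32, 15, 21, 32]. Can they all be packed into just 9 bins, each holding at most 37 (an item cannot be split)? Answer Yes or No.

Yes

A valid assignment using 9 bins:
  bin 1: 32 = 32
  bin 2: 32 = 32
  bin 3: 27 + 7 = 34
  bin 4: 25 + 11 = 36
  bin 5: 25 = 25
  bin 6: 25 = 25
  bin 7: 22 + 15 = 37
  bin 8: 21 = 21
  bin 9: 21 = 21
Every load is within 37, so 9 bins suffice.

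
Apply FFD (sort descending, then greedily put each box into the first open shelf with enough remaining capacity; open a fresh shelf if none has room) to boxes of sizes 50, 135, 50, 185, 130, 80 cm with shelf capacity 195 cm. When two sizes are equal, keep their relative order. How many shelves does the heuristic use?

4

Sorted descending: 185, 135, 130, 80, 50, 50.
  185 → shelf 1 (new)  [load 185/195]
  135 → shelf 2 (new)  [load 135/195]
  130 → shelf 3 (new)  [load 130/195]
  80 → shelf 4 (new)  [load 80/195]
  50 → shelf 2  [load 185/195]
  50 → shelf 3  [load 180/195]
4 shelves opened.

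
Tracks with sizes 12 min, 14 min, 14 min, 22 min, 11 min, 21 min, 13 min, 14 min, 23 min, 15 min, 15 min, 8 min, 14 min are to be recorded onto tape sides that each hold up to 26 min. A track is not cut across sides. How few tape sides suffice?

Total = 23 + 22 + 21 + 15 + 15 + 14 + 14 + 14 + 14 + 13 + 12 + 11 + 8 = 196 min.
Lower bound: ⌈196/26⌉ = 8 tape sides.
Also, 9 tracks each exceed 13 min, and no two of those can share a side, so at least 9 tape sides are needed.
A packing using 10 tape sides:
  side 1: 23 = 23
  side 2: 22 = 22
  side 3: 21 = 21
  side 4: 15 + 11 = 26
  side 5: 15 + 8 = 23
  side 6: 14 + 12 = 26
  side 7: 14 = 14
  side 8: 14 = 14
  side 9: 14 = 14
  side 10: 13 = 13
No arrangement into 9 tape sides stays within capacity, so 10 is optimal.

10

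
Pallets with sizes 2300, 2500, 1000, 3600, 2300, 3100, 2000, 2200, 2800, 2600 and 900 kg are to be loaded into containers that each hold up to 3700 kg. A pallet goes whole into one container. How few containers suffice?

Total = 3600 + 3100 + 2800 + 2600 + 2500 + 2300 + 2300 + 2200 + 2000 + 1000 + 900 = 25300 kg.
Lower bound: ⌈25300/3700⌉ = 7 containers.
Also, 9 pallets each exceed 1850 kg, and no two of those can share a container, so at least 9 containers are needed.
A packing using 9 containers:
  container 1: 3600 = 3600
  container 2: 3100 = 3100
  container 3: 2800 + 900 = 3700
  container 4: 2600 + 1000 = 3600
  container 5: 2500 = 2500
  container 6: 2300 = 2300
  container 7: 2300 = 2300
  container 8: 2200 = 2200
  container 9: 2000 = 2000
This matches the lower bound, so 9 is optimal.

9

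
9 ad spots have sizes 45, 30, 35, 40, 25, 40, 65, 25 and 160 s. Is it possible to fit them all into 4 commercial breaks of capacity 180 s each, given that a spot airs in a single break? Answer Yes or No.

Yes

A valid assignment using 3 commercial breaks:
  break 1: 160 = 160
  break 2: 65 + 45 + 40 + 30 = 180
  break 3: 40 + 35 + 25 + 25 = 125
That uses only 3 ≤ 4, so 4 commercial breaks are enough.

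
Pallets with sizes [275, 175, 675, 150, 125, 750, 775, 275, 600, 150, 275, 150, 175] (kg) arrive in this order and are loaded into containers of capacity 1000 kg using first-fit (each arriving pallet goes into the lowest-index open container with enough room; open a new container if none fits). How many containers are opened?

  275 → container 1 (new)  [load 275/1000]
  175 → container 1  [load 450/1000]
  675 → container 2 (new)  [load 675/1000]
  150 → container 1  [load 600/1000]
  125 → container 1  [load 725/1000]
  750 → container 3 (new)  [load 750/1000]
  775 → container 4 (new)  [load 775/1000]
  275 → container 1  [load 1000/1000]
  600 → container 5 (new)  [load 600/1000]
  150 → container 2  [load 825/1000]
  275 → container 5  [load 875/1000]
  150 → container 2  [load 975/1000]
  175 → container 3  [load 925/1000]
5 containers opened.

5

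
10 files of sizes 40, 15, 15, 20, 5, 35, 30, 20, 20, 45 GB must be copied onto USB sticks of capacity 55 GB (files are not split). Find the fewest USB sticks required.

5

Total = 45 + 40 + 35 + 30 + 20 + 20 + 20 + 15 + 15 + 5 = 245 GB.
Lower bound: ⌈245/55⌉ = 5 USB sticks.
A packing using 5 USB sticks:
  USB stick 1: 45 + 5 = 50
  USB stick 2: 40 + 15 = 55
  USB stick 3: 35 + 20 = 55
  USB stick 4: 30 + 20 = 50
  USB stick 5: 20 + 15 = 35
This matches the lower bound, so 5 is optimal.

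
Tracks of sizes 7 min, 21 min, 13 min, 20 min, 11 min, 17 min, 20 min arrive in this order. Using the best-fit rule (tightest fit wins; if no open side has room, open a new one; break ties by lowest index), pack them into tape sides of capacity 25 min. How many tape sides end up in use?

6

  7 → side 1 (new)  [load 7/25]
  21 → side 2 (new)  [load 21/25]
  13 → side 1  [load 20/25]
  20 → side 3 (new)  [load 20/25]
  11 → side 4 (new)  [load 11/25]
  17 → side 5 (new)  [load 17/25]
  20 → side 6 (new)  [load 20/25]
6 tape sides opened.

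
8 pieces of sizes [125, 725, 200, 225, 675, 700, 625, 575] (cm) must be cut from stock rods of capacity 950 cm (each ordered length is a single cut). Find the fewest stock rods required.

Total = 725 + 700 + 675 + 625 + 575 + 225 + 200 + 125 = 3850 cm.
Lower bound: ⌈3850/950⌉ = 5 stock rods.
A packing using 5 stock rods:
  stock rod 1: 725 + 225 = 950
  stock rod 2: 700 + 200 = 900
  stock rod 3: 675 + 125 = 800
  stock rod 4: 625 = 625
  stock rod 5: 575 = 575
This matches the lower bound, so 5 is optimal.

5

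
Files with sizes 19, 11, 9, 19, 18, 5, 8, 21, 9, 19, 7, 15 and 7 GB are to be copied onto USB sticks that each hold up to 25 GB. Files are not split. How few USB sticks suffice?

Total = 21 + 19 + 19 + 19 + 18 + 15 + 11 + 9 + 9 + 8 + 7 + 7 + 5 = 167 GB.
Lower bound: ⌈167/25⌉ = 7 USB sticks.
A packing using 8 USB sticks:
  USB stick 1: 21 = 21
  USB stick 2: 19 + 5 = 24
  USB stick 3: 19 = 19
  USB stick 4: 19 = 19
  USB stick 5: 18 + 7 = 25
  USB stick 6: 15 + 9 = 24
  USB stick 7: 11 + 9 = 20
  USB stick 8: 8 + 7 = 15
No arrangement into 7 USB sticks stays within capacity, so 8 is optimal.

8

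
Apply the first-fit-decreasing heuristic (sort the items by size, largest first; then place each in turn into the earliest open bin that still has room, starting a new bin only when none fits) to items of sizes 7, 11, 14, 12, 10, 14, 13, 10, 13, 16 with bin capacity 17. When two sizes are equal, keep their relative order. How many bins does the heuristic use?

9

Sorted descending: 16, 14, 14, 13, 13, 12, 11, 10, 10, 7.
  16 → bin 1 (new)  [load 16/17]
  14 → bin 2 (new)  [load 14/17]
  14 → bin 3 (new)  [load 14/17]
  13 → bin 4 (new)  [load 13/17]
  13 → bin 5 (new)  [load 13/17]
  12 → bin 6 (new)  [load 12/17]
  11 → bin 7 (new)  [load 11/17]
  10 → bin 8 (new)  [load 10/17]
  10 → bin 9 (new)  [load 10/17]
  7 → bin 8  [load 17/17]
9 bins opened.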